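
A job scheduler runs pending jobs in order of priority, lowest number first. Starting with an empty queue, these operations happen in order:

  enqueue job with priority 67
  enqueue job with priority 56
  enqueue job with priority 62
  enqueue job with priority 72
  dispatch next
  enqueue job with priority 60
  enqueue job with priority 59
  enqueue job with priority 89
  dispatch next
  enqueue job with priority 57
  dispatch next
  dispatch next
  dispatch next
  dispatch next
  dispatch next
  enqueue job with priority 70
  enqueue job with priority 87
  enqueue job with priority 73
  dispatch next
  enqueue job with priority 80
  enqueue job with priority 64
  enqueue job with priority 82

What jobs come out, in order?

56 → 59 → 57 → 60 → 62 → 67 → 72 → 70

insert 67 → {67}
insert 56 → {56, 67}
insert 62 → {56, 62, 67}
insert 72 → {56, 62, 67, 72}
dispatch next → 56; now {62, 67, 72}
insert 60 → {60, 62, 67, 72}
insert 59 → {59, 60, 62, 67, 72}
insert 89 → {59, 60, 62, 67, 72, 89}
dispatch next → 59; now {60, 62, 67, 72, 89}
insert 57 → {57, 60, 62, 67, 72, 89}
dispatch next → 57; now {60, 62, 67, 72, 89}
dispatch next → 60; now {62, 67, 72, 89}
dispatch next → 62; now {67, 72, 89}
dispatch next → 67; now {72, 89}
dispatch next → 72; now {89}
insert 70 → {70, 89}
insert 87 → {70, 87, 89}
insert 73 → {70, 73, 87, 89}
dispatch next → 70; now {73, 87, 89}
insert 80 → {73, 80, 87, 89}
insert 64 → {64, 73, 80, 87, 89}
insert 82 → {64, 73, 80, 82, 87, 89}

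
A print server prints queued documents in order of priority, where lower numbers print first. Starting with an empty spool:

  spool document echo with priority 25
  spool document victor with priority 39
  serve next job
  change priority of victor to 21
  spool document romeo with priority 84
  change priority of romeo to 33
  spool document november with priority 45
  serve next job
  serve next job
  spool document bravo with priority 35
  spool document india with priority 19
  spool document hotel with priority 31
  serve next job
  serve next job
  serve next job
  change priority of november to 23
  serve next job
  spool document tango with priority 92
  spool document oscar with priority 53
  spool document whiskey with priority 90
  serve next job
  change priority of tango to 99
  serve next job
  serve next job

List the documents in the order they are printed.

echo → victor → romeo → india → hotel → bravo → november → oscar → whiskey → tango

add echo (priority 25) → {echo:25}
add victor (priority 39) → {echo:25, victor:39}
serve next job → echo; now {victor:39}
update victor to priority 21 → {victor:21}
add romeo (priority 84) → {victor:21, romeo:84}
update romeo to priority 33 → {victor:21, romeo:33}
add november (priority 45) → {victor:21, romeo:33, november:45}
serve next job → victor; now {romeo:33, november:45}
serve next job → romeo; now {november:45}
add bravo (priority 35) → {bravo:35, november:45}
add india (priority 19) → {india:19, bravo:35, november:45}
add hotel (priority 31) → {india:19, hotel:31, bravo:35, november:45}
serve next job → india; now {hotel:31, bravo:35, november:45}
serve next job → hotel; now {bravo:35, november:45}
serve next job → bravo; now {november:45}
update november to priority 23 → {november:23}
serve next job → november; now {}
add tango (priority 92) → {tango:92}
add oscar (priority 53) → {oscar:53, tango:92}
add whiskey (priority 90) → {oscar:53, whiskey:90, tango:92}
serve next job → oscar; now {whiskey:90, tango:92}
update tango to priority 99 → {whiskey:90, tango:99}
serve next job → whiskey; now {tango:99}
serve next job → tango; now {}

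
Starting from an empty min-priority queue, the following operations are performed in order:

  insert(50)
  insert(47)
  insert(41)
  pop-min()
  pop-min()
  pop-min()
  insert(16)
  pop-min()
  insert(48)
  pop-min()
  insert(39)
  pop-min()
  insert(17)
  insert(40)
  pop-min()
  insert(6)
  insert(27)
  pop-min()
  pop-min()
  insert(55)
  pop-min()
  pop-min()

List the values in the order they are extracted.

insert 50 → {50}
insert 47 → {47, 50}
insert 41 → {41, 47, 50}
pop-min → 41; now {47, 50}
pop-min → 47; now {50}
pop-min → 50; now {}
insert 16 → {16}
pop-min → 16; now {}
insert 48 → {48}
pop-min → 48; now {}
insert 39 → {39}
pop-min → 39; now {}
insert 17 → {17}
insert 40 → {17, 40}
pop-min → 17; now {40}
insert 6 → {6, 40}
insert 27 → {6, 27, 40}
pop-min → 6; now {27, 40}
pop-min → 27; now {40}
insert 55 → {40, 55}
pop-min → 40; now {55}
pop-min → 55; now {}

[41, 47, 50, 16, 48, 39, 17, 6, 27, 40, 55]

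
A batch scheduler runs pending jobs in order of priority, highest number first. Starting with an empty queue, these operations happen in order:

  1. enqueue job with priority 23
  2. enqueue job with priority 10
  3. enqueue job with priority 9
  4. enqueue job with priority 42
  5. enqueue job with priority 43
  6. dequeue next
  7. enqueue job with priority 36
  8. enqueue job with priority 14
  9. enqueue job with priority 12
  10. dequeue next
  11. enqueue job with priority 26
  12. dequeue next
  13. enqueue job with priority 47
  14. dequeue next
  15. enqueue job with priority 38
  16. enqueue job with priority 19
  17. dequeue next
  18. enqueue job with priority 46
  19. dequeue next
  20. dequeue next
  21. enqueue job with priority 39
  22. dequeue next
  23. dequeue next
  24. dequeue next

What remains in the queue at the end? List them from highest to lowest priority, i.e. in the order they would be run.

insert 23 → {23}
insert 10 → {23, 10}
insert 9 → {23, 10, 9}
insert 42 → {42, 23, 10, 9}
insert 43 → {43, 42, 23, 10, 9}
dequeue next → 43; now {42, 23, 10, 9}
insert 36 → {42, 36, 23, 10, 9}
insert 14 → {42, 36, 23, 14, 10, 9}
insert 12 → {42, 36, 23, 14, 12, 10, 9}
dequeue next → 42; now {36, 23, 14, 12, 10, 9}
insert 26 → {36, 26, 23, 14, 12, 10, 9}
dequeue next → 36; now {26, 23, 14, 12, 10, 9}
insert 47 → {47, 26, 23, 14, 12, 10, 9}
dequeue next → 47; now {26, 23, 14, 12, 10, 9}
insert 38 → {38, 26, 23, 14, 12, 10, 9}
insert 19 → {38, 26, 23, 19, 14, 12, 10, 9}
dequeue next → 38; now {26, 23, 19, 14, 12, 10, 9}
insert 46 → {46, 26, 23, 19, 14, 12, 10, 9}
dequeue next → 46; now {26, 23, 19, 14, 12, 10, 9}
dequeue next → 26; now {23, 19, 14, 12, 10, 9}
insert 39 → {39, 23, 19, 14, 12, 10, 9}
dequeue next → 39; now {23, 19, 14, 12, 10, 9}
dequeue next → 23; now {19, 14, 12, 10, 9}
dequeue next → 19; now {14, 12, 10, 9}

14 → 12 → 10 → 9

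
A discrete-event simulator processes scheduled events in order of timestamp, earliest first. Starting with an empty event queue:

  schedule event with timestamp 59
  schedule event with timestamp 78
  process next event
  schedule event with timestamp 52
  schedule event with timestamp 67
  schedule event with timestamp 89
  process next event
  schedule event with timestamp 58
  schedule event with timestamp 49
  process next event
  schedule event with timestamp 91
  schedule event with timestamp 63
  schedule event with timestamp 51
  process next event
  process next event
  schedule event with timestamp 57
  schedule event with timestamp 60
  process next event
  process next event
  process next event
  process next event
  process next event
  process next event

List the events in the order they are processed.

[59, 52, 49, 51, 58, 57, 60, 63, 67, 78, 89]

insert 59 → {59}
insert 78 → {59, 78}
process next event → 59; now {78}
insert 52 → {52, 78}
insert 67 → {52, 67, 78}
insert 89 → {52, 67, 78, 89}
process next event → 52; now {67, 78, 89}
insert 58 → {58, 67, 78, 89}
insert 49 → {49, 58, 67, 78, 89}
process next event → 49; now {58, 67, 78, 89}
insert 91 → {58, 67, 78, 89, 91}
insert 63 → {58, 63, 67, 78, 89, 91}
insert 51 → {51, 58, 63, 67, 78, 89, 91}
process next event → 51; now {58, 63, 67, 78, 89, 91}
process next event → 58; now {63, 67, 78, 89, 91}
insert 57 → {57, 63, 67, 78, 89, 91}
insert 60 → {57, 60, 63, 67, 78, 89, 91}
process next event → 57; now {60, 63, 67, 78, 89, 91}
process next event → 60; now {63, 67, 78, 89, 91}
process next event → 63; now {67, 78, 89, 91}
process next event → 67; now {78, 89, 91}
process next event → 78; now {89, 91}
process next event → 89; now {91}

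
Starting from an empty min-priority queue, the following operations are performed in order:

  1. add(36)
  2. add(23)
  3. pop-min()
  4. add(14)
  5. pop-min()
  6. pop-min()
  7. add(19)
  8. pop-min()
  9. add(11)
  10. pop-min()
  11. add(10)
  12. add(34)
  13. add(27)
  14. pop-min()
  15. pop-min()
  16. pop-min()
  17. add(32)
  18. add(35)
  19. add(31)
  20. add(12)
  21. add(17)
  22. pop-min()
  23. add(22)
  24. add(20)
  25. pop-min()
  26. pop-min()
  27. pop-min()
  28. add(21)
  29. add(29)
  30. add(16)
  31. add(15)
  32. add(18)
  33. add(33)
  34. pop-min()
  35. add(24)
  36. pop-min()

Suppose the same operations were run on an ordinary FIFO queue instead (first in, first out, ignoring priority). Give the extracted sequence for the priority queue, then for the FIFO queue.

priority queue: 23, 14, 36, 19, 11, 10, 27, 34, 12, 17, 20, 22, 15, 16; FIFO queue: 36 → 23 → 14 → 19 → 11 → 10 → 34 → 27 → 32 → 35 → 31 → 12 → 17 → 22

insert 36 → {36}
insert 23 → {23, 36}
pop-min → 23; now {36}
insert 14 → {14, 36}
pop-min → 14; now {36}
pop-min → 36; now {}
insert 19 → {19}
pop-min → 19; now {}
insert 11 → {11}
pop-min → 11; now {}
insert 10 → {10}
insert 34 → {10, 34}
insert 27 → {10, 27, 34}
pop-min → 10; now {27, 34}
pop-min → 27; now {34}
pop-min → 34; now {}
insert 32 → {32}
insert 35 → {32, 35}
insert 31 → {31, 32, 35}
insert 12 → {12, 31, 32, 35}
insert 17 → {12, 17, 31, 32, 35}
pop-min → 12; now {17, 31, 32, 35}
insert 22 → {17, 22, 31, 32, 35}
insert 20 → {17, 20, 22, 31, 32, 35}
pop-min → 17; now {20, 22, 31, 32, 35}
pop-min → 20; now {22, 31, 32, 35}
pop-min → 22; now {31, 32, 35}
insert 21 → {21, 31, 32, 35}
insert 29 → {21, 29, 31, 32, 35}
insert 16 → {16, 21, 29, 31, 32, 35}
insert 15 → {15, 16, 21, 29, 31, 32, 35}
insert 18 → {15, 16, 18, 21, 29, 31, 32, 35}
insert 33 → {15, 16, 18, 21, 29, 31, 32, 33, 35}
pop-min → 15; now {16, 18, 21, 29, 31, 32, 33, 35}
insert 24 → {16, 18, 21, 24, 29, 31, 32, 33, 35}
pop-min → 16; now {18, 21, 24, 29, 31, 32, 33, 35}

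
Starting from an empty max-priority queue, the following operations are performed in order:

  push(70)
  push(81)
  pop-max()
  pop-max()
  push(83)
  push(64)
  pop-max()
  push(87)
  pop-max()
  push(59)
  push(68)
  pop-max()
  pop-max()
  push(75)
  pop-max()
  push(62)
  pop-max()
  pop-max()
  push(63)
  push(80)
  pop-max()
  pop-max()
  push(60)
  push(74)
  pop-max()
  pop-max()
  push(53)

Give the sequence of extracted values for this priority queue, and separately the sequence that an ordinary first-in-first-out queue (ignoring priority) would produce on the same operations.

priority queue: 81 → 70 → 83 → 87 → 68 → 64 → 75 → 62 → 59 → 80 → 63 → 74 → 60; FIFO queue: 70 → 81 → 83 → 64 → 87 → 59 → 68 → 75 → 62 → 63 → 80 → 60 → 74

insert 70 → {70}
insert 81 → {81, 70}
pop-max → 81; now {70}
pop-max → 70; now {}
insert 83 → {83}
insert 64 → {83, 64}
pop-max → 83; now {64}
insert 87 → {87, 64}
pop-max → 87; now {64}
insert 59 → {64, 59}
insert 68 → {68, 64, 59}
pop-max → 68; now {64, 59}
pop-max → 64; now {59}
insert 75 → {75, 59}
pop-max → 75; now {59}
insert 62 → {62, 59}
pop-max → 62; now {59}
pop-max → 59; now {}
insert 63 → {63}
insert 80 → {80, 63}
pop-max → 80; now {63}
pop-max → 63; now {}
insert 60 → {60}
insert 74 → {74, 60}
pop-max → 74; now {60}
pop-max → 60; now {}
insert 53 → {53}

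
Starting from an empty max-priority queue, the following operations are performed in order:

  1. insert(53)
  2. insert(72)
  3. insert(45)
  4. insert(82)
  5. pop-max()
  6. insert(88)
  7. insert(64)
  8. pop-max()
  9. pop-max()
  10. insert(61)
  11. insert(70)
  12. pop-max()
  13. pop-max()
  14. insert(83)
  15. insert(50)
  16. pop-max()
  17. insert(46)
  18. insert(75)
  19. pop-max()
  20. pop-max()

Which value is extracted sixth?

insert 53 → {53}
insert 72 → {72, 53}
insert 45 → {72, 53, 45}
insert 82 → {82, 72, 53, 45}
pop-max → 82; now {72, 53, 45}
insert 88 → {88, 72, 53, 45}
insert 64 → {88, 72, 64, 53, 45}
pop-max → 88; now {72, 64, 53, 45}
pop-max → 72; now {64, 53, 45}
insert 61 → {64, 61, 53, 45}
insert 70 → {70, 64, 61, 53, 45}
pop-max → 70; now {64, 61, 53, 45}
pop-max → 64; now {61, 53, 45}
insert 83 → {83, 61, 53, 45}
insert 50 → {83, 61, 53, 50, 45}
pop-max → 83; now {61, 53, 50, 45}
insert 46 → {61, 53, 50, 46, 45}
insert 75 → {75, 61, 53, 50, 46, 45}
pop-max → 75; now {61, 53, 50, 46, 45}
pop-max → 61; now {53, 50, 46, 45}

83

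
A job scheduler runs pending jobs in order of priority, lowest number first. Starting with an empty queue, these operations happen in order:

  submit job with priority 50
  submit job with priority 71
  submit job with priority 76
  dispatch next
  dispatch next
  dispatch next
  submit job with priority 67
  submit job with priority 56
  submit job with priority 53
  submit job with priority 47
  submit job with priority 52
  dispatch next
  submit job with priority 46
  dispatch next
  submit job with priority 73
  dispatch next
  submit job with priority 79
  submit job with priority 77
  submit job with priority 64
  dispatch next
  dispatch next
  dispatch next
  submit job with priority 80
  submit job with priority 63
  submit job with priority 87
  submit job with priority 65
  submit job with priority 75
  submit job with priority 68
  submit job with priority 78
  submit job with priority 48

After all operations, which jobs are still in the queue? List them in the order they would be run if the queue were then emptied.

insert 50 → {50}
insert 71 → {50, 71}
insert 76 → {50, 71, 76}
dispatch next → 50; now {71, 76}
dispatch next → 71; now {76}
dispatch next → 76; now {}
insert 67 → {67}
insert 56 → {56, 67}
insert 53 → {53, 56, 67}
insert 47 → {47, 53, 56, 67}
insert 52 → {47, 52, 53, 56, 67}
dispatch next → 47; now {52, 53, 56, 67}
insert 46 → {46, 52, 53, 56, 67}
dispatch next → 46; now {52, 53, 56, 67}
insert 73 → {52, 53, 56, 67, 73}
dispatch next → 52; now {53, 56, 67, 73}
insert 79 → {53, 56, 67, 73, 79}
insert 77 → {53, 56, 67, 73, 77, 79}
insert 64 → {53, 56, 64, 67, 73, 77, 79}
dispatch next → 53; now {56, 64, 67, 73, 77, 79}
dispatch next → 56; now {64, 67, 73, 77, 79}
dispatch next → 64; now {67, 73, 77, 79}
insert 80 → {67, 73, 77, 79, 80}
insert 63 → {63, 67, 73, 77, 79, 80}
insert 87 → {63, 67, 73, 77, 79, 80, 87}
insert 65 → {63, 65, 67, 73, 77, 79, 80, 87}
insert 75 → {63, 65, 67, 73, 75, 77, 79, 80, 87}
insert 68 → {63, 65, 67, 68, 73, 75, 77, 79, 80, 87}
insert 78 → {63, 65, 67, 68, 73, 75, 77, 78, 79, 80, 87}
insert 48 → {48, 63, 65, 67, 68, 73, 75, 77, 78, 79, 80, 87}

[48, 63, 65, 67, 68, 73, 75, 77, 78, 79, 80, 87]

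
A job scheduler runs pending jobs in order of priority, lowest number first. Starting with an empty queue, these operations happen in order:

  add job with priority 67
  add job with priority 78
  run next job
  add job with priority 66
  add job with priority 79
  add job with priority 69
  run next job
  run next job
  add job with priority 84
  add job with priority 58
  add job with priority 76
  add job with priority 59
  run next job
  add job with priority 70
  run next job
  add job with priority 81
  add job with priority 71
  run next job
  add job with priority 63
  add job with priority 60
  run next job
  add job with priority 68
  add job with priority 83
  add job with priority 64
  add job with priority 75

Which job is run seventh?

insert 67 → {67}
insert 78 → {67, 78}
run next job → 67; now {78}
insert 66 → {66, 78}
insert 79 → {66, 78, 79}
insert 69 → {66, 69, 78, 79}
run next job → 66; now {69, 78, 79}
run next job → 69; now {78, 79}
insert 84 → {78, 79, 84}
insert 58 → {58, 78, 79, 84}
insert 76 → {58, 76, 78, 79, 84}
insert 59 → {58, 59, 76, 78, 79, 84}
run next job → 58; now {59, 76, 78, 79, 84}
insert 70 → {59, 70, 76, 78, 79, 84}
run next job → 59; now {70, 76, 78, 79, 84}
insert 81 → {70, 76, 78, 79, 81, 84}
insert 71 → {70, 71, 76, 78, 79, 81, 84}
run next job → 70; now {71, 76, 78, 79, 81, 84}
insert 63 → {63, 71, 76, 78, 79, 81, 84}
insert 60 → {60, 63, 71, 76, 78, 79, 81, 84}
run next job → 60; now {63, 71, 76, 78, 79, 81, 84}
insert 68 → {63, 68, 71, 76, 78, 79, 81, 84}
insert 83 → {63, 68, 71, 76, 78, 79, 81, 83, 84}
insert 64 → {63, 64, 68, 71, 76, 78, 79, 81, 83, 84}
insert 75 → {63, 64, 68, 71, 75, 76, 78, 79, 81, 83, 84}

60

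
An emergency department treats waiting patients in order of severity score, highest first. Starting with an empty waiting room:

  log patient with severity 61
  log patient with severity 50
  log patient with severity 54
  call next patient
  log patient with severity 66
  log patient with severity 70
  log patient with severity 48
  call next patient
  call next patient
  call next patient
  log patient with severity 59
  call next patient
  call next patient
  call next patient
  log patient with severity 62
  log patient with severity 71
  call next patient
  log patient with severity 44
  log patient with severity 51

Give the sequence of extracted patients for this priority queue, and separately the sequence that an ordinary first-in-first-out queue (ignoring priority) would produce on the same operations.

insert 61 → {61}
insert 50 → {61, 50}
insert 54 → {61, 54, 50}
call next patient → 61; now {54, 50}
insert 66 → {66, 54, 50}
insert 70 → {70, 66, 54, 50}
insert 48 → {70, 66, 54, 50, 48}
call next patient → 70; now {66, 54, 50, 48}
call next patient → 66; now {54, 50, 48}
call next patient → 54; now {50, 48}
insert 59 → {59, 50, 48}
call next patient → 59; now {50, 48}
call next patient → 50; now {48}
call next patient → 48; now {}
insert 62 → {62}
insert 71 → {71, 62}
call next patient → 71; now {62}
insert 44 → {62, 44}
insert 51 → {62, 51, 44}

priority queue: 61, 70, 66, 54, 59, 50, 48, 71; FIFO queue: 61, 50, 54, 66, 70, 48, 59, 62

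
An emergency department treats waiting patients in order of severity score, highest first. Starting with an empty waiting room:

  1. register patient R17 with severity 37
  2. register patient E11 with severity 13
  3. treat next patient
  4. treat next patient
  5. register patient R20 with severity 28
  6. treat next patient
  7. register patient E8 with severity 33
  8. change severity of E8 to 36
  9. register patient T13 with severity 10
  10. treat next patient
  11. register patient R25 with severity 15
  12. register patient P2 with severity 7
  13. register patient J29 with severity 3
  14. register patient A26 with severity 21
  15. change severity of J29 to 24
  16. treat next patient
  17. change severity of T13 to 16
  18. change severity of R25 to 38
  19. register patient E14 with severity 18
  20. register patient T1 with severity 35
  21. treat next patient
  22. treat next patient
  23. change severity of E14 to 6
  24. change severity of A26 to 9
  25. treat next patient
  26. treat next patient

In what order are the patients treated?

R17, E11, R20, E8, J29, R25, T1, T13, A26

add R17 (severity 37) → {R17:37}
add E11 (severity 13) → {R17:37, E11:13}
treat next patient → R17; now {E11:13}
treat next patient → E11; now {}
add R20 (severity 28) → {R20:28}
treat next patient → R20; now {}
add E8 (severity 33) → {E8:33}
update E8 to severity 36 → {E8:36}
add T13 (severity 10) → {E8:36, T13:10}
treat next patient → E8; now {T13:10}
add R25 (severity 15) → {R25:15, T13:10}
add P2 (severity 7) → {R25:15, T13:10, P2:7}
add J29 (severity 3) → {R25:15, T13:10, P2:7, J29:3}
add A26 (severity 21) → {A26:21, R25:15, T13:10, P2:7, J29:3}
update J29 to severity 24 → {J29:24, A26:21, R25:15, T13:10, P2:7}
treat next patient → J29; now {A26:21, R25:15, T13:10, P2:7}
update T13 to severity 16 → {A26:21, T13:16, R25:15, P2:7}
update R25 to severity 38 → {R25:38, A26:21, T13:16, P2:7}
add E14 (severity 18) → {R25:38, A26:21, E14:18, T13:16, P2:7}
add T1 (severity 35) → {R25:38, T1:35, A26:21, E14:18, T13:16, P2:7}
treat next patient → R25; now {T1:35, A26:21, E14:18, T13:16, P2:7}
treat next patient → T1; now {A26:21, E14:18, T13:16, P2:7}
update E14 to severity 6 → {A26:21, T13:16, P2:7, E14:6}
update A26 to severity 9 → {T13:16, A26:9, P2:7, E14:6}
treat next patient → T13; now {A26:9, P2:7, E14:6}
treat next patient → A26; now {P2:7, E14:6}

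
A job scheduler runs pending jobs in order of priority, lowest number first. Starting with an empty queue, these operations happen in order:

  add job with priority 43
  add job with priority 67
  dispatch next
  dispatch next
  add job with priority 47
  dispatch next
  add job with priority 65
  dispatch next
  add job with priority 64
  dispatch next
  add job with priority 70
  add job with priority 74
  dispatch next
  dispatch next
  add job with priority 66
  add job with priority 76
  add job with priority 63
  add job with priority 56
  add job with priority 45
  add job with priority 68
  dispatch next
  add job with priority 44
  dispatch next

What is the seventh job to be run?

insert 43 → {43}
insert 67 → {43, 67}
dispatch next → 43; now {67}
dispatch next → 67; now {}
insert 47 → {47}
dispatch next → 47; now {}
insert 65 → {65}
dispatch next → 65; now {}
insert 64 → {64}
dispatch next → 64; now {}
insert 70 → {70}
insert 74 → {70, 74}
dispatch next → 70; now {74}
dispatch next → 74; now {}
insert 66 → {66}
insert 76 → {66, 76}
insert 63 → {63, 66, 76}
insert 56 → {56, 63, 66, 76}
insert 45 → {45, 56, 63, 66, 76}
insert 68 → {45, 56, 63, 66, 68, 76}
dispatch next → 45; now {56, 63, 66, 68, 76}
insert 44 → {44, 56, 63, 66, 68, 76}
dispatch next → 44; now {56, 63, 66, 68, 76}

74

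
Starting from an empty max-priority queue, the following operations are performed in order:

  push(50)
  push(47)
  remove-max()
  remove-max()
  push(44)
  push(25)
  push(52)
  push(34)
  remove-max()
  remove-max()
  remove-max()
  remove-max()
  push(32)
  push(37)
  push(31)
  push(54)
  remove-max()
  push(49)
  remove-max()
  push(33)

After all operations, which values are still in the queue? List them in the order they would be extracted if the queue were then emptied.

[37, 33, 32, 31]

insert 50 → {50}
insert 47 → {50, 47}
remove-max → 50; now {47}
remove-max → 47; now {}
insert 44 → {44}
insert 25 → {44, 25}
insert 52 → {52, 44, 25}
insert 34 → {52, 44, 34, 25}
remove-max → 52; now {44, 34, 25}
remove-max → 44; now {34, 25}
remove-max → 34; now {25}
remove-max → 25; now {}
insert 32 → {32}
insert 37 → {37, 32}
insert 31 → {37, 32, 31}
insert 54 → {54, 37, 32, 31}
remove-max → 54; now {37, 32, 31}
insert 49 → {49, 37, 32, 31}
remove-max → 49; now {37, 32, 31}
insert 33 → {37, 33, 32, 31}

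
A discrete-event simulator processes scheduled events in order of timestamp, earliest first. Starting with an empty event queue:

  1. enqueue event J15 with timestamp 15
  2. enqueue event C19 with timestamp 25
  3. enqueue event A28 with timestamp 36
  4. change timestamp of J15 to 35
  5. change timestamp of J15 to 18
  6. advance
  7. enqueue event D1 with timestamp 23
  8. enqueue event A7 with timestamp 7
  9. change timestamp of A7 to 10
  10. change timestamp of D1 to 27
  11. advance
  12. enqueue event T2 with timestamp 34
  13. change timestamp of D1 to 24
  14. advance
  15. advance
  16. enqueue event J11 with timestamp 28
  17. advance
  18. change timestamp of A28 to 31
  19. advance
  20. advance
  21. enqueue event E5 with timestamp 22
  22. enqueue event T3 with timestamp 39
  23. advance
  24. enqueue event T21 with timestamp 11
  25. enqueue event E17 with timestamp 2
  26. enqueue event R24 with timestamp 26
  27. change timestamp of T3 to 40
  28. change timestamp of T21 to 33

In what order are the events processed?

J15, A7, D1, C19, J11, A28, T2, E5

add J15 (timestamp 15) → {J15:15}
add C19 (timestamp 25) → {J15:15, C19:25}
add A28 (timestamp 36) → {J15:15, C19:25, A28:36}
update J15 to timestamp 35 → {C19:25, J15:35, A28:36}
update J15 to timestamp 18 → {J15:18, C19:25, A28:36}
advance → J15; now {C19:25, A28:36}
add D1 (timestamp 23) → {D1:23, C19:25, A28:36}
add A7 (timestamp 7) → {A7:7, D1:23, C19:25, A28:36}
update A7 to timestamp 10 → {A7:10, D1:23, C19:25, A28:36}
update D1 to timestamp 27 → {A7:10, C19:25, D1:27, A28:36}
advance → A7; now {C19:25, D1:27, A28:36}
add T2 (timestamp 34) → {C19:25, D1:27, T2:34, A28:36}
update D1 to timestamp 24 → {D1:24, C19:25, T2:34, A28:36}
advance → D1; now {C19:25, T2:34, A28:36}
advance → C19; now {T2:34, A28:36}
add J11 (timestamp 28) → {J11:28, T2:34, A28:36}
advance → J11; now {T2:34, A28:36}
update A28 to timestamp 31 → {A28:31, T2:34}
advance → A28; now {T2:34}
advance → T2; now {}
add E5 (timestamp 22) → {E5:22}
add T3 (timestamp 39) → {E5:22, T3:39}
advance → E5; now {T3:39}
add T21 (timestamp 11) → {T21:11, T3:39}
add E17 (timestamp 2) → {E17:2, T21:11, T3:39}
add R24 (timestamp 26) → {E17:2, T21:11, R24:26, T3:39}
update T3 to timestamp 40 → {E17:2, T21:11, R24:26, T3:40}
update T21 to timestamp 33 → {E17:2, R24:26, T21:33, T3:40}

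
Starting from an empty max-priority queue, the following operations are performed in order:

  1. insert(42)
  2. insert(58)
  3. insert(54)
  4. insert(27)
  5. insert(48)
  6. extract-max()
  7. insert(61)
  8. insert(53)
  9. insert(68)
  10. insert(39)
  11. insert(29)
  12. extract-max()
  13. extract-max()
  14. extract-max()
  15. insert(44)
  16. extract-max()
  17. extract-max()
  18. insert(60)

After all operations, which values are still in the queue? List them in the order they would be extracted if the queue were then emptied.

insert 42 → {42}
insert 58 → {58, 42}
insert 54 → {58, 54, 42}
insert 27 → {58, 54, 42, 27}
insert 48 → {58, 54, 48, 42, 27}
extract-max → 58; now {54, 48, 42, 27}
insert 61 → {61, 54, 48, 42, 27}
insert 53 → {61, 54, 53, 48, 42, 27}
insert 68 → {68, 61, 54, 53, 48, 42, 27}
insert 39 → {68, 61, 54, 53, 48, 42, 39, 27}
insert 29 → {68, 61, 54, 53, 48, 42, 39, 29, 27}
extract-max → 68; now {61, 54, 53, 48, 42, 39, 29, 27}
extract-max → 61; now {54, 53, 48, 42, 39, 29, 27}
extract-max → 54; now {53, 48, 42, 39, 29, 27}
insert 44 → {53, 48, 44, 42, 39, 29, 27}
extract-max → 53; now {48, 44, 42, 39, 29, 27}
extract-max → 48; now {44, 42, 39, 29, 27}
insert 60 → {60, 44, 42, 39, 29, 27}

[60, 44, 42, 39, 29, 27]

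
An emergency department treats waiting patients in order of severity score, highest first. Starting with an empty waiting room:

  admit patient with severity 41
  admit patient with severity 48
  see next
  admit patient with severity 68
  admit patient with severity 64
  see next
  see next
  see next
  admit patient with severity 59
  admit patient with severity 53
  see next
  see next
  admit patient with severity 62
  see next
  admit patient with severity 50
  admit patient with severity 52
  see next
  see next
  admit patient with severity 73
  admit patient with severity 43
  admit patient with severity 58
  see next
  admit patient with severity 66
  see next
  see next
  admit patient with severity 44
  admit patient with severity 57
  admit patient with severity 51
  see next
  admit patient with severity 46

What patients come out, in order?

[48, 68, 64, 41, 59, 53, 62, 52, 50, 73, 66, 58, 57]

insert 41 → {41}
insert 48 → {48, 41}
see next → 48; now {41}
insert 68 → {68, 41}
insert 64 → {68, 64, 41}
see next → 68; now {64, 41}
see next → 64; now {41}
see next → 41; now {}
insert 59 → {59}
insert 53 → {59, 53}
see next → 59; now {53}
see next → 53; now {}
insert 62 → {62}
see next → 62; now {}
insert 50 → {50}
insert 52 → {52, 50}
see next → 52; now {50}
see next → 50; now {}
insert 73 → {73}
insert 43 → {73, 43}
insert 58 → {73, 58, 43}
see next → 73; now {58, 43}
insert 66 → {66, 58, 43}
see next → 66; now {58, 43}
see next → 58; now {43}
insert 44 → {44, 43}
insert 57 → {57, 44, 43}
insert 51 → {57, 51, 44, 43}
see next → 57; now {51, 44, 43}
insert 46 → {51, 46, 44, 43}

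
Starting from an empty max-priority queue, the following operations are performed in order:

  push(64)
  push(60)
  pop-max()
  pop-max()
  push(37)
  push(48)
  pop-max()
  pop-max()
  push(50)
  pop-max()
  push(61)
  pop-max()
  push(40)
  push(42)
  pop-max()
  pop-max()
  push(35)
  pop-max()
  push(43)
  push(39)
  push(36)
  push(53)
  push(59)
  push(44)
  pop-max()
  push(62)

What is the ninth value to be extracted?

insert 64 → {64}
insert 60 → {64, 60}
pop-max → 64; now {60}
pop-max → 60; now {}
insert 37 → {37}
insert 48 → {48, 37}
pop-max → 48; now {37}
pop-max → 37; now {}
insert 50 → {50}
pop-max → 50; now {}
insert 61 → {61}
pop-max → 61; now {}
insert 40 → {40}
insert 42 → {42, 40}
pop-max → 42; now {40}
pop-max → 40; now {}
insert 35 → {35}
pop-max → 35; now {}
insert 43 → {43}
insert 39 → {43, 39}
insert 36 → {43, 39, 36}
insert 53 → {53, 43, 39, 36}
insert 59 → {59, 53, 43, 39, 36}
insert 44 → {59, 53, 44, 43, 39, 36}
pop-max → 59; now {53, 44, 43, 39, 36}
insert 62 → {62, 53, 44, 43, 39, 36}

35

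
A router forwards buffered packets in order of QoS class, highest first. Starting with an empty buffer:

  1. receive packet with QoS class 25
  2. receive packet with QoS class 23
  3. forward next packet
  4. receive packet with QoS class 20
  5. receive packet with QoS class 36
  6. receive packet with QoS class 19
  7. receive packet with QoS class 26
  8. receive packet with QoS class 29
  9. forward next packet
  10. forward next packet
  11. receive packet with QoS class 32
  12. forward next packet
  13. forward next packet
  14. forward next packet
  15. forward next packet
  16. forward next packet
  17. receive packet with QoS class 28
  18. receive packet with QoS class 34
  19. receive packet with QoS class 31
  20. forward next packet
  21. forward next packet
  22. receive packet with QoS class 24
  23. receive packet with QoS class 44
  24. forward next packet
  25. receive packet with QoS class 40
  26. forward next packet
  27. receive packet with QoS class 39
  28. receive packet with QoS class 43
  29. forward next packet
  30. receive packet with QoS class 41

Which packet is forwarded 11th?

44

insert 25 → {25}
insert 23 → {25, 23}
forward next packet → 25; now {23}
insert 20 → {23, 20}
insert 36 → {36, 23, 20}
insert 19 → {36, 23, 20, 19}
insert 26 → {36, 26, 23, 20, 19}
insert 29 → {36, 29, 26, 23, 20, 19}
forward next packet → 36; now {29, 26, 23, 20, 19}
forward next packet → 29; now {26, 23, 20, 19}
insert 32 → {32, 26, 23, 20, 19}
forward next packet → 32; now {26, 23, 20, 19}
forward next packet → 26; now {23, 20, 19}
forward next packet → 23; now {20, 19}
forward next packet → 20; now {19}
forward next packet → 19; now {}
insert 28 → {28}
insert 34 → {34, 28}
insert 31 → {34, 31, 28}
forward next packet → 34; now {31, 28}
forward next packet → 31; now {28}
insert 24 → {28, 24}
insert 44 → {44, 28, 24}
forward next packet → 44; now {28, 24}
insert 40 → {40, 28, 24}
forward next packet → 40; now {28, 24}
insert 39 → {39, 28, 24}
insert 43 → {43, 39, 28, 24}
forward next packet → 43; now {39, 28, 24}
insert 41 → {41, 39, 28, 24}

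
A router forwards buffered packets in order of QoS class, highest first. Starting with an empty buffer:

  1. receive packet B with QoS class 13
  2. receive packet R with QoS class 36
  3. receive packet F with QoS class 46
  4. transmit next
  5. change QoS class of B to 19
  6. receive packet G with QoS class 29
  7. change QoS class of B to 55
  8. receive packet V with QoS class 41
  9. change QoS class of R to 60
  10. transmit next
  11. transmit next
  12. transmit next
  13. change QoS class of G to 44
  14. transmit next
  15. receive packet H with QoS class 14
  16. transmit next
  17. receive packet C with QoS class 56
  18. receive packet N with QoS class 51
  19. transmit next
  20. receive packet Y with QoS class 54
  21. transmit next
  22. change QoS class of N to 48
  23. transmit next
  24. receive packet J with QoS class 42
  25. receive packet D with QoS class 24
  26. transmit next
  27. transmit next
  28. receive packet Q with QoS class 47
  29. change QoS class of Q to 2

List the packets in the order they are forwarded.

F → R → B → V → G → H → C → Y → N → J → D

add B (QoS class 13) → {B:13}
add R (QoS class 36) → {R:36, B:13}
add F (QoS class 46) → {F:46, R:36, B:13}
transmit next → F; now {R:36, B:13}
update B to QoS class 19 → {R:36, B:19}
add G (QoS class 29) → {R:36, G:29, B:19}
update B to QoS class 55 → {B:55, R:36, G:29}
add V (QoS class 41) → {B:55, V:41, R:36, G:29}
update R to QoS class 60 → {R:60, B:55, V:41, G:29}
transmit next → R; now {B:55, V:41, G:29}
transmit next → B; now {V:41, G:29}
transmit next → V; now {G:29}
update G to QoS class 44 → {G:44}
transmit next → G; now {}
add H (QoS class 14) → {H:14}
transmit next → H; now {}
add C (QoS class 56) → {C:56}
add N (QoS class 51) → {C:56, N:51}
transmit next → C; now {N:51}
add Y (QoS class 54) → {Y:54, N:51}
transmit next → Y; now {N:51}
update N to QoS class 48 → {N:48}
transmit next → N; now {}
add J (QoS class 42) → {J:42}
add D (QoS class 24) → {J:42, D:24}
transmit next → J; now {D:24}
transmit next → D; now {}
add Q (QoS class 47) → {Q:47}
update Q to QoS class 2 → {Q:2}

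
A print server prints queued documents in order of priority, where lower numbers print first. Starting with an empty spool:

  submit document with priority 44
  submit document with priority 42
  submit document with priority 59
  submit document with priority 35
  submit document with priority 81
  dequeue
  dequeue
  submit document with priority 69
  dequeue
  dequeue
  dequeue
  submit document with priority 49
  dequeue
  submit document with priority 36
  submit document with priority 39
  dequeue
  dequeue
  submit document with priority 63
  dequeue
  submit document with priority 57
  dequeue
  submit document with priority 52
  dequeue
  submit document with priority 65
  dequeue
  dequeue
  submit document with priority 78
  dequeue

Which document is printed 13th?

81

insert 44 → {44}
insert 42 → {42, 44}
insert 59 → {42, 44, 59}
insert 35 → {35, 42, 44, 59}
insert 81 → {35, 42, 44, 59, 81}
dequeue → 35; now {42, 44, 59, 81}
dequeue → 42; now {44, 59, 81}
insert 69 → {44, 59, 69, 81}
dequeue → 44; now {59, 69, 81}
dequeue → 59; now {69, 81}
dequeue → 69; now {81}
insert 49 → {49, 81}
dequeue → 49; now {81}
insert 36 → {36, 81}
insert 39 → {36, 39, 81}
dequeue → 36; now {39, 81}
dequeue → 39; now {81}
insert 63 → {63, 81}
dequeue → 63; now {81}
insert 57 → {57, 81}
dequeue → 57; now {81}
insert 52 → {52, 81}
dequeue → 52; now {81}
insert 65 → {65, 81}
dequeue → 65; now {81}
dequeue → 81; now {}
insert 78 → {78}
dequeue → 78; now {}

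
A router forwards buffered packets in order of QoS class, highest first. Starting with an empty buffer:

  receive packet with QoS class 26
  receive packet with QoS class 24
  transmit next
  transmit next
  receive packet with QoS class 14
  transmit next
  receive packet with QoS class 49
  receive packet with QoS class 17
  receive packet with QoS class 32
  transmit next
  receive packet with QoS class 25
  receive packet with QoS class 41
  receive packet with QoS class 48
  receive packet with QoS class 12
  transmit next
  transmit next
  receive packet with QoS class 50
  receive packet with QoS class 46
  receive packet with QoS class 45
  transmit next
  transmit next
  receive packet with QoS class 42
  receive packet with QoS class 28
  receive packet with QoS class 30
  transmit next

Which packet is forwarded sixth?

41

insert 26 → {26}
insert 24 → {26, 24}
transmit next → 26; now {24}
transmit next → 24; now {}
insert 14 → {14}
transmit next → 14; now {}
insert 49 → {49}
insert 17 → {49, 17}
insert 32 → {49, 32, 17}
transmit next → 49; now {32, 17}
insert 25 → {32, 25, 17}
insert 41 → {41, 32, 25, 17}
insert 48 → {48, 41, 32, 25, 17}
insert 12 → {48, 41, 32, 25, 17, 12}
transmit next → 48; now {41, 32, 25, 17, 12}
transmit next → 41; now {32, 25, 17, 12}
insert 50 → {50, 32, 25, 17, 12}
insert 46 → {50, 46, 32, 25, 17, 12}
insert 45 → {50, 46, 45, 32, 25, 17, 12}
transmit next → 50; now {46, 45, 32, 25, 17, 12}
transmit next → 46; now {45, 32, 25, 17, 12}
insert 42 → {45, 42, 32, 25, 17, 12}
insert 28 → {45, 42, 32, 28, 25, 17, 12}
insert 30 → {45, 42, 32, 30, 28, 25, 17, 12}
transmit next → 45; now {42, 32, 30, 28, 25, 17, 12}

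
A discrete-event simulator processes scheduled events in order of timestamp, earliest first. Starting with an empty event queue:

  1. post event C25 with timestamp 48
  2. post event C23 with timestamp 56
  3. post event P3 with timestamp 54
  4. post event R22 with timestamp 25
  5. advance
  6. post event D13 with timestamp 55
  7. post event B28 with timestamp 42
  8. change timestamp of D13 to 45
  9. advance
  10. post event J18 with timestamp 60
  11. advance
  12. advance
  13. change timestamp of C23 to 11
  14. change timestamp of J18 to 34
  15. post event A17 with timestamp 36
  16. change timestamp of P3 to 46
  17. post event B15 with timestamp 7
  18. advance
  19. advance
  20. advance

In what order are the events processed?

add C25 (timestamp 48) → {C25:48}
add C23 (timestamp 56) → {C25:48, C23:56}
add P3 (timestamp 54) → {C25:48, P3:54, C23:56}
add R22 (timestamp 25) → {R22:25, C25:48, P3:54, C23:56}
advance → R22; now {C25:48, P3:54, C23:56}
add D13 (timestamp 55) → {C25:48, P3:54, D13:55, C23:56}
add B28 (timestamp 42) → {B28:42, C25:48, P3:54, D13:55, C23:56}
update D13 to timestamp 45 → {B28:42, D13:45, C25:48, P3:54, C23:56}
advance → B28; now {D13:45, C25:48, P3:54, C23:56}
add J18 (timestamp 60) → {D13:45, C25:48, P3:54, C23:56, J18:60}
advance → D13; now {C25:48, P3:54, C23:56, J18:60}
advance → C25; now {P3:54, C23:56, J18:60}
update C23 to timestamp 11 → {C23:11, P3:54, J18:60}
update J18 to timestamp 34 → {C23:11, J18:34, P3:54}
add A17 (timestamp 36) → {C23:11, J18:34, A17:36, P3:54}
update P3 to timestamp 46 → {C23:11, J18:34, A17:36, P3:46}
add B15 (timestamp 7) → {B15:7, C23:11, J18:34, A17:36, P3:46}
advance → B15; now {C23:11, J18:34, A17:36, P3:46}
advance → C23; now {J18:34, A17:36, P3:46}
advance → J18; now {A17:36, P3:46}

[R22, B28, D13, C25, B15, C23, J18]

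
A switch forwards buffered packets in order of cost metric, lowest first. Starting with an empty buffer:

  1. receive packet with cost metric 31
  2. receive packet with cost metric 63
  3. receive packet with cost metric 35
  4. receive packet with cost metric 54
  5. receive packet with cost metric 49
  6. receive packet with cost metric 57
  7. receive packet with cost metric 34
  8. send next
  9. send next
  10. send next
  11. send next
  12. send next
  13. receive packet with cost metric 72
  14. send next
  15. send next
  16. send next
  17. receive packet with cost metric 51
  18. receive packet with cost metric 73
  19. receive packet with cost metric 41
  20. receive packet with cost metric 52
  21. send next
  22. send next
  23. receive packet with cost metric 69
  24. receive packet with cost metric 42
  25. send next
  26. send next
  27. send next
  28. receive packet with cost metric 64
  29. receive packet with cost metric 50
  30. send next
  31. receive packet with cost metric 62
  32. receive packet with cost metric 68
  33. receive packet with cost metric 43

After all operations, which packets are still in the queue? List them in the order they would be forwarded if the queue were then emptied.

insert 31 → {31}
insert 63 → {31, 63}
insert 35 → {31, 35, 63}
insert 54 → {31, 35, 54, 63}
insert 49 → {31, 35, 49, 54, 63}
insert 57 → {31, 35, 49, 54, 57, 63}
insert 34 → {31, 34, 35, 49, 54, 57, 63}
send next → 31; now {34, 35, 49, 54, 57, 63}
send next → 34; now {35, 49, 54, 57, 63}
send next → 35; now {49, 54, 57, 63}
send next → 49; now {54, 57, 63}
send next → 54; now {57, 63}
insert 72 → {57, 63, 72}
send next → 57; now {63, 72}
send next → 63; now {72}
send next → 72; now {}
insert 51 → {51}
insert 73 → {51, 73}
insert 41 → {41, 51, 73}
insert 52 → {41, 51, 52, 73}
send next → 41; now {51, 52, 73}
send next → 51; now {52, 73}
insert 69 → {52, 69, 73}
insert 42 → {42, 52, 69, 73}
send next → 42; now {52, 69, 73}
send next → 52; now {69, 73}
send next → 69; now {73}
insert 64 → {64, 73}
insert 50 → {50, 64, 73}
send next → 50; now {64, 73}
insert 62 → {62, 64, 73}
insert 68 → {62, 64, 68, 73}
insert 43 → {43, 62, 64, 68, 73}

43, 62, 64, 68, 73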